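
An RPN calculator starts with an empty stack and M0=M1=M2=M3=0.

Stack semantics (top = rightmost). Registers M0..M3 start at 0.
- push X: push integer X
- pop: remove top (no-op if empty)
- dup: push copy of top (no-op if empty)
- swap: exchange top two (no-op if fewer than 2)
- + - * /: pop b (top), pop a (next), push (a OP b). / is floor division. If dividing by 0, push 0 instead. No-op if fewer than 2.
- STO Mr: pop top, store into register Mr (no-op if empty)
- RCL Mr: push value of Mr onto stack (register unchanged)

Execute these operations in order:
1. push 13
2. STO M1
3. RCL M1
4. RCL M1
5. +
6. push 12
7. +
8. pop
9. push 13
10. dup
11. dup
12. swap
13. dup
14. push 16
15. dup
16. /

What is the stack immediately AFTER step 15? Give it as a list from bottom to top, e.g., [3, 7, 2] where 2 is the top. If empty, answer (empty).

After op 1 (push 13): stack=[13] mem=[0,0,0,0]
After op 2 (STO M1): stack=[empty] mem=[0,13,0,0]
After op 3 (RCL M1): stack=[13] mem=[0,13,0,0]
After op 4 (RCL M1): stack=[13,13] mem=[0,13,0,0]
After op 5 (+): stack=[26] mem=[0,13,0,0]
After op 6 (push 12): stack=[26,12] mem=[0,13,0,0]
After op 7 (+): stack=[38] mem=[0,13,0,0]
After op 8 (pop): stack=[empty] mem=[0,13,0,0]
After op 9 (push 13): stack=[13] mem=[0,13,0,0]
After op 10 (dup): stack=[13,13] mem=[0,13,0,0]
After op 11 (dup): stack=[13,13,13] mem=[0,13,0,0]
After op 12 (swap): stack=[13,13,13] mem=[0,13,0,0]
After op 13 (dup): stack=[13,13,13,13] mem=[0,13,0,0]
After op 14 (push 16): stack=[13,13,13,13,16] mem=[0,13,0,0]
After op 15 (dup): stack=[13,13,13,13,16,16] mem=[0,13,0,0]

[13, 13, 13, 13, 16, 16]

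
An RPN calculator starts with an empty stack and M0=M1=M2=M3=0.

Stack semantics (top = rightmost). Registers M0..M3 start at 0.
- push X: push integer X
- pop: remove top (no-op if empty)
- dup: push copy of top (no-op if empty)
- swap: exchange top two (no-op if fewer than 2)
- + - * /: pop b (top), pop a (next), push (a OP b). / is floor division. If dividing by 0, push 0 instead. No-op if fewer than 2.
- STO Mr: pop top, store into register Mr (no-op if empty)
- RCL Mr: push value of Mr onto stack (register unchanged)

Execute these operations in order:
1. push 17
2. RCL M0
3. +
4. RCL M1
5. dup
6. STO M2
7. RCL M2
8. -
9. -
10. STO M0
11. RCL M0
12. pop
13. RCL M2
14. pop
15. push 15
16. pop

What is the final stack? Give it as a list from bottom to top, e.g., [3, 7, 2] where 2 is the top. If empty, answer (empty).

Answer: (empty)

Derivation:
After op 1 (push 17): stack=[17] mem=[0,0,0,0]
After op 2 (RCL M0): stack=[17,0] mem=[0,0,0,0]
After op 3 (+): stack=[17] mem=[0,0,0,0]
After op 4 (RCL M1): stack=[17,0] mem=[0,0,0,0]
After op 5 (dup): stack=[17,0,0] mem=[0,0,0,0]
After op 6 (STO M2): stack=[17,0] mem=[0,0,0,0]
After op 7 (RCL M2): stack=[17,0,0] mem=[0,0,0,0]
After op 8 (-): stack=[17,0] mem=[0,0,0,0]
After op 9 (-): stack=[17] mem=[0,0,0,0]
After op 10 (STO M0): stack=[empty] mem=[17,0,0,0]
After op 11 (RCL M0): stack=[17] mem=[17,0,0,0]
After op 12 (pop): stack=[empty] mem=[17,0,0,0]
After op 13 (RCL M2): stack=[0] mem=[17,0,0,0]
After op 14 (pop): stack=[empty] mem=[17,0,0,0]
After op 15 (push 15): stack=[15] mem=[17,0,0,0]
After op 16 (pop): stack=[empty] mem=[17,0,0,0]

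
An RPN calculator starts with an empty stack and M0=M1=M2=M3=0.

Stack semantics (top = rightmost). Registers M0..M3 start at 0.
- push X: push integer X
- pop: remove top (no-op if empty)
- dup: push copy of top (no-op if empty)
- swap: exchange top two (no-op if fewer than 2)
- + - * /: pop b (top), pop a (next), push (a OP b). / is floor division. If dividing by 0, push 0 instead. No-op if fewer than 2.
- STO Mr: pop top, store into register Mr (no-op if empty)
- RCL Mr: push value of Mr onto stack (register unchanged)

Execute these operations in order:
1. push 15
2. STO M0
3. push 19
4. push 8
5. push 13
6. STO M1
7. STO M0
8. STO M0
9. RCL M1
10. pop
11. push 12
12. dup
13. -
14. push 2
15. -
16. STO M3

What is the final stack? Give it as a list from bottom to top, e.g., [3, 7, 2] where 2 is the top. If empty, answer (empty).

After op 1 (push 15): stack=[15] mem=[0,0,0,0]
After op 2 (STO M0): stack=[empty] mem=[15,0,0,0]
After op 3 (push 19): stack=[19] mem=[15,0,0,0]
After op 4 (push 8): stack=[19,8] mem=[15,0,0,0]
After op 5 (push 13): stack=[19,8,13] mem=[15,0,0,0]
After op 6 (STO M1): stack=[19,8] mem=[15,13,0,0]
After op 7 (STO M0): stack=[19] mem=[8,13,0,0]
After op 8 (STO M0): stack=[empty] mem=[19,13,0,0]
After op 9 (RCL M1): stack=[13] mem=[19,13,0,0]
After op 10 (pop): stack=[empty] mem=[19,13,0,0]
After op 11 (push 12): stack=[12] mem=[19,13,0,0]
After op 12 (dup): stack=[12,12] mem=[19,13,0,0]
After op 13 (-): stack=[0] mem=[19,13,0,0]
After op 14 (push 2): stack=[0,2] mem=[19,13,0,0]
After op 15 (-): stack=[-2] mem=[19,13,0,0]
After op 16 (STO M3): stack=[empty] mem=[19,13,0,-2]

Answer: (empty)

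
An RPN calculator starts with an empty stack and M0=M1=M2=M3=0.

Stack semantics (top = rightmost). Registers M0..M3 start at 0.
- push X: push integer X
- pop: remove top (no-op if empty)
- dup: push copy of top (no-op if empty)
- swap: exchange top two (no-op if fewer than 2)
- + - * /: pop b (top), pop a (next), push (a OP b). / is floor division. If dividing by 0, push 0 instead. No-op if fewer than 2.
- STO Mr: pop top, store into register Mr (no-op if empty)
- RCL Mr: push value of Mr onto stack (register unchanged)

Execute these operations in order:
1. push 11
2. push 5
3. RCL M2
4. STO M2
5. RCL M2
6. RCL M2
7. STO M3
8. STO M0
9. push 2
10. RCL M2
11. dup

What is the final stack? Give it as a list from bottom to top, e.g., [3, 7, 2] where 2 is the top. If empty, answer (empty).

Answer: [11, 5, 2, 0, 0]

Derivation:
After op 1 (push 11): stack=[11] mem=[0,0,0,0]
After op 2 (push 5): stack=[11,5] mem=[0,0,0,0]
After op 3 (RCL M2): stack=[11,5,0] mem=[0,0,0,0]
After op 4 (STO M2): stack=[11,5] mem=[0,0,0,0]
After op 5 (RCL M2): stack=[11,5,0] mem=[0,0,0,0]
After op 6 (RCL M2): stack=[11,5,0,0] mem=[0,0,0,0]
After op 7 (STO M3): stack=[11,5,0] mem=[0,0,0,0]
After op 8 (STO M0): stack=[11,5] mem=[0,0,0,0]
After op 9 (push 2): stack=[11,5,2] mem=[0,0,0,0]
After op 10 (RCL M2): stack=[11,5,2,0] mem=[0,0,0,0]
After op 11 (dup): stack=[11,5,2,0,0] mem=[0,0,0,0]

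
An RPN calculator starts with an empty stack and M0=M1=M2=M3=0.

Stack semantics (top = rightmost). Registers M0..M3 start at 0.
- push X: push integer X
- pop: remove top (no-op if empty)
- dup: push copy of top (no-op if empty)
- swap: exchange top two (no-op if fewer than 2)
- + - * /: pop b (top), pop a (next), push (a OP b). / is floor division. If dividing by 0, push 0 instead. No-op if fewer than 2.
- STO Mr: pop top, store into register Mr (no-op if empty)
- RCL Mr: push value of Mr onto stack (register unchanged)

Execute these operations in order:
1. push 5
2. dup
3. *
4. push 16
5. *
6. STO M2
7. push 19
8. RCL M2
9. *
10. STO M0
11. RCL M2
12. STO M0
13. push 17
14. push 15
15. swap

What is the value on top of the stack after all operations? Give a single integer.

Answer: 17

Derivation:
After op 1 (push 5): stack=[5] mem=[0,0,0,0]
After op 2 (dup): stack=[5,5] mem=[0,0,0,0]
After op 3 (*): stack=[25] mem=[0,0,0,0]
After op 4 (push 16): stack=[25,16] mem=[0,0,0,0]
After op 5 (*): stack=[400] mem=[0,0,0,0]
After op 6 (STO M2): stack=[empty] mem=[0,0,400,0]
After op 7 (push 19): stack=[19] mem=[0,0,400,0]
After op 8 (RCL M2): stack=[19,400] mem=[0,0,400,0]
After op 9 (*): stack=[7600] mem=[0,0,400,0]
After op 10 (STO M0): stack=[empty] mem=[7600,0,400,0]
After op 11 (RCL M2): stack=[400] mem=[7600,0,400,0]
After op 12 (STO M0): stack=[empty] mem=[400,0,400,0]
After op 13 (push 17): stack=[17] mem=[400,0,400,0]
After op 14 (push 15): stack=[17,15] mem=[400,0,400,0]
After op 15 (swap): stack=[15,17] mem=[400,0,400,0]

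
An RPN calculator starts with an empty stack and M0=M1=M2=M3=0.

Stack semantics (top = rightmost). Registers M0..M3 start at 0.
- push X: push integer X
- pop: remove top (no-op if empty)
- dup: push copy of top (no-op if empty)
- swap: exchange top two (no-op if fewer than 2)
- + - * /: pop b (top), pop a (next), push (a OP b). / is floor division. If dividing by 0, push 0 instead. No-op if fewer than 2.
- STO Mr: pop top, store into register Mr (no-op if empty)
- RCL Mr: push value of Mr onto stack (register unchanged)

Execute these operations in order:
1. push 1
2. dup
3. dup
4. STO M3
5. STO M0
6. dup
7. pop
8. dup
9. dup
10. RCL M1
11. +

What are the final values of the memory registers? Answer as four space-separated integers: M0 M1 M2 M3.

Answer: 1 0 0 1

Derivation:
After op 1 (push 1): stack=[1] mem=[0,0,0,0]
After op 2 (dup): stack=[1,1] mem=[0,0,0,0]
After op 3 (dup): stack=[1,1,1] mem=[0,0,0,0]
After op 4 (STO M3): stack=[1,1] mem=[0,0,0,1]
After op 5 (STO M0): stack=[1] mem=[1,0,0,1]
After op 6 (dup): stack=[1,1] mem=[1,0,0,1]
After op 7 (pop): stack=[1] mem=[1,0,0,1]
After op 8 (dup): stack=[1,1] mem=[1,0,0,1]
After op 9 (dup): stack=[1,1,1] mem=[1,0,0,1]
After op 10 (RCL M1): stack=[1,1,1,0] mem=[1,0,0,1]
After op 11 (+): stack=[1,1,1] mem=[1,0,0,1]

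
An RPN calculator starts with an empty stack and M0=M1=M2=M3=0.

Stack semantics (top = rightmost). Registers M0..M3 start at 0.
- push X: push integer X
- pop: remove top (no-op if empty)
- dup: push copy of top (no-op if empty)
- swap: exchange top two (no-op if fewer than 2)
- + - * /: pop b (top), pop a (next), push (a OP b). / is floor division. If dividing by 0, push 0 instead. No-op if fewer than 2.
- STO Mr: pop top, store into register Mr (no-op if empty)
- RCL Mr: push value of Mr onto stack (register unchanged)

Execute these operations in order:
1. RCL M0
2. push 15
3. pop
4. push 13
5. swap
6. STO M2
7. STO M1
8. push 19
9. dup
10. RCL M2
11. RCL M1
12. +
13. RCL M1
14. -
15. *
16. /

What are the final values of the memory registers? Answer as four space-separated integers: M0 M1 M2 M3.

After op 1 (RCL M0): stack=[0] mem=[0,0,0,0]
After op 2 (push 15): stack=[0,15] mem=[0,0,0,0]
After op 3 (pop): stack=[0] mem=[0,0,0,0]
After op 4 (push 13): stack=[0,13] mem=[0,0,0,0]
After op 5 (swap): stack=[13,0] mem=[0,0,0,0]
After op 6 (STO M2): stack=[13] mem=[0,0,0,0]
After op 7 (STO M1): stack=[empty] mem=[0,13,0,0]
After op 8 (push 19): stack=[19] mem=[0,13,0,0]
After op 9 (dup): stack=[19,19] mem=[0,13,0,0]
After op 10 (RCL M2): stack=[19,19,0] mem=[0,13,0,0]
After op 11 (RCL M1): stack=[19,19,0,13] mem=[0,13,0,0]
After op 12 (+): stack=[19,19,13] mem=[0,13,0,0]
After op 13 (RCL M1): stack=[19,19,13,13] mem=[0,13,0,0]
After op 14 (-): stack=[19,19,0] mem=[0,13,0,0]
After op 15 (*): stack=[19,0] mem=[0,13,0,0]
After op 16 (/): stack=[0] mem=[0,13,0,0]

Answer: 0 13 0 0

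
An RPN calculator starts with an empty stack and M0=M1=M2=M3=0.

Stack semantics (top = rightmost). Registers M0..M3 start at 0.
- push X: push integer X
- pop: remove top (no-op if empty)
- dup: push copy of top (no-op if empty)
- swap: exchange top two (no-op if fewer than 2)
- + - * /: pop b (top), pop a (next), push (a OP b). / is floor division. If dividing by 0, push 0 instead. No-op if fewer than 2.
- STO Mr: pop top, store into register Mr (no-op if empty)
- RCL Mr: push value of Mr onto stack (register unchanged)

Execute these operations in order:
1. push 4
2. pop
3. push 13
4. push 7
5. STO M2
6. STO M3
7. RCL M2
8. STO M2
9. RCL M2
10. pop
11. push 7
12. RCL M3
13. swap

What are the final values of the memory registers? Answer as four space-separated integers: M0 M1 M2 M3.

Answer: 0 0 7 13

Derivation:
After op 1 (push 4): stack=[4] mem=[0,0,0,0]
After op 2 (pop): stack=[empty] mem=[0,0,0,0]
After op 3 (push 13): stack=[13] mem=[0,0,0,0]
After op 4 (push 7): stack=[13,7] mem=[0,0,0,0]
After op 5 (STO M2): stack=[13] mem=[0,0,7,0]
After op 6 (STO M3): stack=[empty] mem=[0,0,7,13]
After op 7 (RCL M2): stack=[7] mem=[0,0,7,13]
After op 8 (STO M2): stack=[empty] mem=[0,0,7,13]
After op 9 (RCL M2): stack=[7] mem=[0,0,7,13]
After op 10 (pop): stack=[empty] mem=[0,0,7,13]
After op 11 (push 7): stack=[7] mem=[0,0,7,13]
After op 12 (RCL M3): stack=[7,13] mem=[0,0,7,13]
After op 13 (swap): stack=[13,7] mem=[0,0,7,13]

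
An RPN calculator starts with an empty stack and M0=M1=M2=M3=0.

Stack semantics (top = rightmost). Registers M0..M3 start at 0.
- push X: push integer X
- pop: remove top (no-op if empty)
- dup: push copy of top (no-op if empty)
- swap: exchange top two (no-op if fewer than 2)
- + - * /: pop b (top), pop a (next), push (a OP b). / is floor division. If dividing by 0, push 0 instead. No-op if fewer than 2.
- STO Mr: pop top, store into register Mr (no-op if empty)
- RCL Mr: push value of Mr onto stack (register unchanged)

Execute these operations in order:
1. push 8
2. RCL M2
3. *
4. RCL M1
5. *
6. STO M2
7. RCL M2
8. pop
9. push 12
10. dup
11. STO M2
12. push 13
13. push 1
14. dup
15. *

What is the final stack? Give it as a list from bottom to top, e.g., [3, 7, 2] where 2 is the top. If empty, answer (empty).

Answer: [12, 13, 1]

Derivation:
After op 1 (push 8): stack=[8] mem=[0,0,0,0]
After op 2 (RCL M2): stack=[8,0] mem=[0,0,0,0]
After op 3 (*): stack=[0] mem=[0,0,0,0]
After op 4 (RCL M1): stack=[0,0] mem=[0,0,0,0]
After op 5 (*): stack=[0] mem=[0,0,0,0]
After op 6 (STO M2): stack=[empty] mem=[0,0,0,0]
After op 7 (RCL M2): stack=[0] mem=[0,0,0,0]
After op 8 (pop): stack=[empty] mem=[0,0,0,0]
After op 9 (push 12): stack=[12] mem=[0,0,0,0]
After op 10 (dup): stack=[12,12] mem=[0,0,0,0]
After op 11 (STO M2): stack=[12] mem=[0,0,12,0]
After op 12 (push 13): stack=[12,13] mem=[0,0,12,0]
After op 13 (push 1): stack=[12,13,1] mem=[0,0,12,0]
After op 14 (dup): stack=[12,13,1,1] mem=[0,0,12,0]
After op 15 (*): stack=[12,13,1] mem=[0,0,12,0]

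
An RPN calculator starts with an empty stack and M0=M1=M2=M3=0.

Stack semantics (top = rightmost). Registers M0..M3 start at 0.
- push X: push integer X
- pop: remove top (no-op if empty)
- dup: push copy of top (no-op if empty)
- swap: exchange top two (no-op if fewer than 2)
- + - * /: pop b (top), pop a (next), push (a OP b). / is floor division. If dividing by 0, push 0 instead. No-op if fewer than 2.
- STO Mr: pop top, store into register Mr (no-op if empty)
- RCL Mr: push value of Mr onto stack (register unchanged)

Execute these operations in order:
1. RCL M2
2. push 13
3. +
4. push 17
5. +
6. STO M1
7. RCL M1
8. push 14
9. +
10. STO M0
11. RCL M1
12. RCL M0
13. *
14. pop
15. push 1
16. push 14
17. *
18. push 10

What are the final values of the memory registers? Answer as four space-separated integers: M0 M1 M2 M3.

Answer: 44 30 0 0

Derivation:
After op 1 (RCL M2): stack=[0] mem=[0,0,0,0]
After op 2 (push 13): stack=[0,13] mem=[0,0,0,0]
After op 3 (+): stack=[13] mem=[0,0,0,0]
After op 4 (push 17): stack=[13,17] mem=[0,0,0,0]
After op 5 (+): stack=[30] mem=[0,0,0,0]
After op 6 (STO M1): stack=[empty] mem=[0,30,0,0]
After op 7 (RCL M1): stack=[30] mem=[0,30,0,0]
After op 8 (push 14): stack=[30,14] mem=[0,30,0,0]
After op 9 (+): stack=[44] mem=[0,30,0,0]
After op 10 (STO M0): stack=[empty] mem=[44,30,0,0]
After op 11 (RCL M1): stack=[30] mem=[44,30,0,0]
After op 12 (RCL M0): stack=[30,44] mem=[44,30,0,0]
After op 13 (*): stack=[1320] mem=[44,30,0,0]
After op 14 (pop): stack=[empty] mem=[44,30,0,0]
After op 15 (push 1): stack=[1] mem=[44,30,0,0]
After op 16 (push 14): stack=[1,14] mem=[44,30,0,0]
After op 17 (*): stack=[14] mem=[44,30,0,0]
After op 18 (push 10): stack=[14,10] mem=[44,30,0,0]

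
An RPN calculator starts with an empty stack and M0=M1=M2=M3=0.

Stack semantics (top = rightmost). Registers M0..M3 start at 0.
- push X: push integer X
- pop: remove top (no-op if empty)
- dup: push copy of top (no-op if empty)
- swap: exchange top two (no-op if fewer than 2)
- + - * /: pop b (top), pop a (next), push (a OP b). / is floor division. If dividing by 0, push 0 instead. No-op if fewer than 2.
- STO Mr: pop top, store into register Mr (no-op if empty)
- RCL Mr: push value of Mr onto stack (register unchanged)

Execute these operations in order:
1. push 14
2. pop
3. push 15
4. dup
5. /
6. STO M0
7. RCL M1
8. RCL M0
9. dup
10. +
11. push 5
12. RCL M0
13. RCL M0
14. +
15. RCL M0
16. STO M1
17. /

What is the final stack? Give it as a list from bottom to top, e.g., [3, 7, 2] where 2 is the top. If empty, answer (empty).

Answer: [0, 2, 2]

Derivation:
After op 1 (push 14): stack=[14] mem=[0,0,0,0]
After op 2 (pop): stack=[empty] mem=[0,0,0,0]
After op 3 (push 15): stack=[15] mem=[0,0,0,0]
After op 4 (dup): stack=[15,15] mem=[0,0,0,0]
After op 5 (/): stack=[1] mem=[0,0,0,0]
After op 6 (STO M0): stack=[empty] mem=[1,0,0,0]
After op 7 (RCL M1): stack=[0] mem=[1,0,0,0]
After op 8 (RCL M0): stack=[0,1] mem=[1,0,0,0]
After op 9 (dup): stack=[0,1,1] mem=[1,0,0,0]
After op 10 (+): stack=[0,2] mem=[1,0,0,0]
After op 11 (push 5): stack=[0,2,5] mem=[1,0,0,0]
After op 12 (RCL M0): stack=[0,2,5,1] mem=[1,0,0,0]
After op 13 (RCL M0): stack=[0,2,5,1,1] mem=[1,0,0,0]
After op 14 (+): stack=[0,2,5,2] mem=[1,0,0,0]
After op 15 (RCL M0): stack=[0,2,5,2,1] mem=[1,0,0,0]
After op 16 (STO M1): stack=[0,2,5,2] mem=[1,1,0,0]
After op 17 (/): stack=[0,2,2] mem=[1,1,0,0]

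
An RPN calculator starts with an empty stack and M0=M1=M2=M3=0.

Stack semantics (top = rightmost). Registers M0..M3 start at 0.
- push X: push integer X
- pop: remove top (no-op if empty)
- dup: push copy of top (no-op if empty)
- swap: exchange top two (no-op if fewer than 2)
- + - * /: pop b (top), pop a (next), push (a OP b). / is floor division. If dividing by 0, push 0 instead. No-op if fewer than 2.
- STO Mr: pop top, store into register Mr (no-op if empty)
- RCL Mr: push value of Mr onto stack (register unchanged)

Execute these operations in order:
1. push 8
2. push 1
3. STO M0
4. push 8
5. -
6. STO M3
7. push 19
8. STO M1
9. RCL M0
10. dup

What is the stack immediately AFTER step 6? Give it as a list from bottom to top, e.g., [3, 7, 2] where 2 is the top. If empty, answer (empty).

After op 1 (push 8): stack=[8] mem=[0,0,0,0]
After op 2 (push 1): stack=[8,1] mem=[0,0,0,0]
After op 3 (STO M0): stack=[8] mem=[1,0,0,0]
After op 4 (push 8): stack=[8,8] mem=[1,0,0,0]
After op 5 (-): stack=[0] mem=[1,0,0,0]
After op 6 (STO M3): stack=[empty] mem=[1,0,0,0]

(empty)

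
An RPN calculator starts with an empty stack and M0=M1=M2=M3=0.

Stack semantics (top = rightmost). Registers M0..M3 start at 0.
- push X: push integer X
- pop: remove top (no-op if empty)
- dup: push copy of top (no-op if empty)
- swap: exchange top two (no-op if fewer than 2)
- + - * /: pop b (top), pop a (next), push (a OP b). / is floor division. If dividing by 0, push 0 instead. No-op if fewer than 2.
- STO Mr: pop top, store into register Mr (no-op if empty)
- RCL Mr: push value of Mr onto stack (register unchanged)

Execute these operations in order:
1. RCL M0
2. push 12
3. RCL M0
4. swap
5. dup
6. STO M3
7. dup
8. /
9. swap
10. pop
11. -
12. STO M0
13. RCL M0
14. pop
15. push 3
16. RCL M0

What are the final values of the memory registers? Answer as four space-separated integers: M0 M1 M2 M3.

Answer: -1 0 0 12

Derivation:
After op 1 (RCL M0): stack=[0] mem=[0,0,0,0]
After op 2 (push 12): stack=[0,12] mem=[0,0,0,0]
After op 3 (RCL M0): stack=[0,12,0] mem=[0,0,0,0]
After op 4 (swap): stack=[0,0,12] mem=[0,0,0,0]
After op 5 (dup): stack=[0,0,12,12] mem=[0,0,0,0]
After op 6 (STO M3): stack=[0,0,12] mem=[0,0,0,12]
After op 7 (dup): stack=[0,0,12,12] mem=[0,0,0,12]
After op 8 (/): stack=[0,0,1] mem=[0,0,0,12]
After op 9 (swap): stack=[0,1,0] mem=[0,0,0,12]
After op 10 (pop): stack=[0,1] mem=[0,0,0,12]
After op 11 (-): stack=[-1] mem=[0,0,0,12]
After op 12 (STO M0): stack=[empty] mem=[-1,0,0,12]
After op 13 (RCL M0): stack=[-1] mem=[-1,0,0,12]
After op 14 (pop): stack=[empty] mem=[-1,0,0,12]
After op 15 (push 3): stack=[3] mem=[-1,0,0,12]
After op 16 (RCL M0): stack=[3,-1] mem=[-1,0,0,12]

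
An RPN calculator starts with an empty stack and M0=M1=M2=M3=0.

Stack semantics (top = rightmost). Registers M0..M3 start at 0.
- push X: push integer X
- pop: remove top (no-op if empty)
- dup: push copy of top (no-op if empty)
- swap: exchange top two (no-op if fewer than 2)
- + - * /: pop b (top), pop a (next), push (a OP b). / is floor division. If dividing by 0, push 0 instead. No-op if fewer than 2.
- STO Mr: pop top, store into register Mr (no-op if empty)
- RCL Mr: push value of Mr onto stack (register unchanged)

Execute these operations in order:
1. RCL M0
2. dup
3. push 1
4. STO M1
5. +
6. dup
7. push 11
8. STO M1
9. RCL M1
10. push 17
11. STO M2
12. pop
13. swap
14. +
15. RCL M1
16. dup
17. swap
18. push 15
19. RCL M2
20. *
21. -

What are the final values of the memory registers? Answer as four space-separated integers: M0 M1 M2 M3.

Answer: 0 11 17 0

Derivation:
After op 1 (RCL M0): stack=[0] mem=[0,0,0,0]
After op 2 (dup): stack=[0,0] mem=[0,0,0,0]
After op 3 (push 1): stack=[0,0,1] mem=[0,0,0,0]
After op 4 (STO M1): stack=[0,0] mem=[0,1,0,0]
After op 5 (+): stack=[0] mem=[0,1,0,0]
After op 6 (dup): stack=[0,0] mem=[0,1,0,0]
After op 7 (push 11): stack=[0,0,11] mem=[0,1,0,0]
After op 8 (STO M1): stack=[0,0] mem=[0,11,0,0]
After op 9 (RCL M1): stack=[0,0,11] mem=[0,11,0,0]
After op 10 (push 17): stack=[0,0,11,17] mem=[0,11,0,0]
After op 11 (STO M2): stack=[0,0,11] mem=[0,11,17,0]
After op 12 (pop): stack=[0,0] mem=[0,11,17,0]
After op 13 (swap): stack=[0,0] mem=[0,11,17,0]
After op 14 (+): stack=[0] mem=[0,11,17,0]
After op 15 (RCL M1): stack=[0,11] mem=[0,11,17,0]
After op 16 (dup): stack=[0,11,11] mem=[0,11,17,0]
After op 17 (swap): stack=[0,11,11] mem=[0,11,17,0]
After op 18 (push 15): stack=[0,11,11,15] mem=[0,11,17,0]
After op 19 (RCL M2): stack=[0,11,11,15,17] mem=[0,11,17,0]
After op 20 (*): stack=[0,11,11,255] mem=[0,11,17,0]
After op 21 (-): stack=[0,11,-244] mem=[0,11,17,0]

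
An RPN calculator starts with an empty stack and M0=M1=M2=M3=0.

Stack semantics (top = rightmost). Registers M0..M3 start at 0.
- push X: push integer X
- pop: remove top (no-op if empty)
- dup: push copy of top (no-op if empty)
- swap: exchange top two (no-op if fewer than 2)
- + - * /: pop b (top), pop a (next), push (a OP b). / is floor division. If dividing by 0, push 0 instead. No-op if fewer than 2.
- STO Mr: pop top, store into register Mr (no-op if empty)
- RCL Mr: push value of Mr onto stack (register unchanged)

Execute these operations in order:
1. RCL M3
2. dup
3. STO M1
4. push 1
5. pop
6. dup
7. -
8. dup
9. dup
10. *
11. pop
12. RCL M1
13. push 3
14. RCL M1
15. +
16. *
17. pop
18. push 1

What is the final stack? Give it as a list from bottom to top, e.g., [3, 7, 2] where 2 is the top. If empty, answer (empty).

Answer: [0, 1]

Derivation:
After op 1 (RCL M3): stack=[0] mem=[0,0,0,0]
After op 2 (dup): stack=[0,0] mem=[0,0,0,0]
After op 3 (STO M1): stack=[0] mem=[0,0,0,0]
After op 4 (push 1): stack=[0,1] mem=[0,0,0,0]
After op 5 (pop): stack=[0] mem=[0,0,0,0]
After op 6 (dup): stack=[0,0] mem=[0,0,0,0]
After op 7 (-): stack=[0] mem=[0,0,0,0]
After op 8 (dup): stack=[0,0] mem=[0,0,0,0]
After op 9 (dup): stack=[0,0,0] mem=[0,0,0,0]
After op 10 (*): stack=[0,0] mem=[0,0,0,0]
After op 11 (pop): stack=[0] mem=[0,0,0,0]
After op 12 (RCL M1): stack=[0,0] mem=[0,0,0,0]
After op 13 (push 3): stack=[0,0,3] mem=[0,0,0,0]
After op 14 (RCL M1): stack=[0,0,3,0] mem=[0,0,0,0]
After op 15 (+): stack=[0,0,3] mem=[0,0,0,0]
After op 16 (*): stack=[0,0] mem=[0,0,0,0]
After op 17 (pop): stack=[0] mem=[0,0,0,0]
After op 18 (push 1): stack=[0,1] mem=[0,0,0,0]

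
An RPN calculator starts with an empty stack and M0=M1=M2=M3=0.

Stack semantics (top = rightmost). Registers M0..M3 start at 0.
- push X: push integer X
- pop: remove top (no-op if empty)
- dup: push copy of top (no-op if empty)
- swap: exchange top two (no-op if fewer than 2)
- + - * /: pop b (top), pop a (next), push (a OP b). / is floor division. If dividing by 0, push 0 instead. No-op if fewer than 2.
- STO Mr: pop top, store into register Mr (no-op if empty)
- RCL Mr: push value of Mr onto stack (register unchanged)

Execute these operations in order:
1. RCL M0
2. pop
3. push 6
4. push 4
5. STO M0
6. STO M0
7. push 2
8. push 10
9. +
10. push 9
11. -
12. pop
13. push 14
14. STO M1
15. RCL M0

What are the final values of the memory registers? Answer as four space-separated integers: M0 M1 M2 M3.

After op 1 (RCL M0): stack=[0] mem=[0,0,0,0]
After op 2 (pop): stack=[empty] mem=[0,0,0,0]
After op 3 (push 6): stack=[6] mem=[0,0,0,0]
After op 4 (push 4): stack=[6,4] mem=[0,0,0,0]
After op 5 (STO M0): stack=[6] mem=[4,0,0,0]
After op 6 (STO M0): stack=[empty] mem=[6,0,0,0]
After op 7 (push 2): stack=[2] mem=[6,0,0,0]
After op 8 (push 10): stack=[2,10] mem=[6,0,0,0]
After op 9 (+): stack=[12] mem=[6,0,0,0]
After op 10 (push 9): stack=[12,9] mem=[6,0,0,0]
After op 11 (-): stack=[3] mem=[6,0,0,0]
After op 12 (pop): stack=[empty] mem=[6,0,0,0]
After op 13 (push 14): stack=[14] mem=[6,0,0,0]
After op 14 (STO M1): stack=[empty] mem=[6,14,0,0]
After op 15 (RCL M0): stack=[6] mem=[6,14,0,0]

Answer: 6 14 0 0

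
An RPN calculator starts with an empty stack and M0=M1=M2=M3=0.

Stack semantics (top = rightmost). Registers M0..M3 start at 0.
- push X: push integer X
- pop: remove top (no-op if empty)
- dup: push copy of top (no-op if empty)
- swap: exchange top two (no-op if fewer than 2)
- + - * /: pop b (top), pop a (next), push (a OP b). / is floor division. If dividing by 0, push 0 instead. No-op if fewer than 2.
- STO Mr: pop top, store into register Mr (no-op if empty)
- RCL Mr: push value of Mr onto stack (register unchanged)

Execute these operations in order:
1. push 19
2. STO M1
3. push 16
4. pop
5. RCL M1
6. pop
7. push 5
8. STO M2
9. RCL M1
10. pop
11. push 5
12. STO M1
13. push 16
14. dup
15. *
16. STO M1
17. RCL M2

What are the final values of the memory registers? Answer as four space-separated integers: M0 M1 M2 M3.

After op 1 (push 19): stack=[19] mem=[0,0,0,0]
After op 2 (STO M1): stack=[empty] mem=[0,19,0,0]
After op 3 (push 16): stack=[16] mem=[0,19,0,0]
After op 4 (pop): stack=[empty] mem=[0,19,0,0]
After op 5 (RCL M1): stack=[19] mem=[0,19,0,0]
After op 6 (pop): stack=[empty] mem=[0,19,0,0]
After op 7 (push 5): stack=[5] mem=[0,19,0,0]
After op 8 (STO M2): stack=[empty] mem=[0,19,5,0]
After op 9 (RCL M1): stack=[19] mem=[0,19,5,0]
After op 10 (pop): stack=[empty] mem=[0,19,5,0]
After op 11 (push 5): stack=[5] mem=[0,19,5,0]
After op 12 (STO M1): stack=[empty] mem=[0,5,5,0]
After op 13 (push 16): stack=[16] mem=[0,5,5,0]
After op 14 (dup): stack=[16,16] mem=[0,5,5,0]
After op 15 (*): stack=[256] mem=[0,5,5,0]
After op 16 (STO M1): stack=[empty] mem=[0,256,5,0]
After op 17 (RCL M2): stack=[5] mem=[0,256,5,0]

Answer: 0 256 5 0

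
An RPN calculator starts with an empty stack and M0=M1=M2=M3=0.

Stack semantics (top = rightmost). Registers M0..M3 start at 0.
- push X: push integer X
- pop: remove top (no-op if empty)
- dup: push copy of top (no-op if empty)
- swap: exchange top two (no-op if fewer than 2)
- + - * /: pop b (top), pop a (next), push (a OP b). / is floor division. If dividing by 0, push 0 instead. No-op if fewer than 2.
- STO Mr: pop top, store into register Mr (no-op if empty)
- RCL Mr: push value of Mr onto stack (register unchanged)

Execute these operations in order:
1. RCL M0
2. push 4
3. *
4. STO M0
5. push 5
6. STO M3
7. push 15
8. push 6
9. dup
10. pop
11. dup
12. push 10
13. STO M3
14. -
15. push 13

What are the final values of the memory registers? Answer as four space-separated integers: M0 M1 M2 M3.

Answer: 0 0 0 10

Derivation:
After op 1 (RCL M0): stack=[0] mem=[0,0,0,0]
After op 2 (push 4): stack=[0,4] mem=[0,0,0,0]
After op 3 (*): stack=[0] mem=[0,0,0,0]
After op 4 (STO M0): stack=[empty] mem=[0,0,0,0]
After op 5 (push 5): stack=[5] mem=[0,0,0,0]
After op 6 (STO M3): stack=[empty] mem=[0,0,0,5]
After op 7 (push 15): stack=[15] mem=[0,0,0,5]
After op 8 (push 6): stack=[15,6] mem=[0,0,0,5]
After op 9 (dup): stack=[15,6,6] mem=[0,0,0,5]
After op 10 (pop): stack=[15,6] mem=[0,0,0,5]
After op 11 (dup): stack=[15,6,6] mem=[0,0,0,5]
After op 12 (push 10): stack=[15,6,6,10] mem=[0,0,0,5]
After op 13 (STO M3): stack=[15,6,6] mem=[0,0,0,10]
After op 14 (-): stack=[15,0] mem=[0,0,0,10]
After op 15 (push 13): stack=[15,0,13] mem=[0,0,0,10]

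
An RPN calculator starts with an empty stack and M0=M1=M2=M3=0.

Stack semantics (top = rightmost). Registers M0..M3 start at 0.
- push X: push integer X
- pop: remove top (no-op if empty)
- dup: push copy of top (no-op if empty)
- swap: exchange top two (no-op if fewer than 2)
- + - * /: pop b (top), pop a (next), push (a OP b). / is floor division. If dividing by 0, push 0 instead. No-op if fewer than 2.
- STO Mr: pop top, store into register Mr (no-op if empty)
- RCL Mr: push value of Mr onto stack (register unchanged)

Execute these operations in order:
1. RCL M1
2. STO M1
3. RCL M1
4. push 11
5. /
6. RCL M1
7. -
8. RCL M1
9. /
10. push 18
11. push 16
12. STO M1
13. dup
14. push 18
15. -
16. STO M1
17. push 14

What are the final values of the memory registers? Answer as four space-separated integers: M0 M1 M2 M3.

After op 1 (RCL M1): stack=[0] mem=[0,0,0,0]
After op 2 (STO M1): stack=[empty] mem=[0,0,0,0]
After op 3 (RCL M1): stack=[0] mem=[0,0,0,0]
After op 4 (push 11): stack=[0,11] mem=[0,0,0,0]
After op 5 (/): stack=[0] mem=[0,0,0,0]
After op 6 (RCL M1): stack=[0,0] mem=[0,0,0,0]
After op 7 (-): stack=[0] mem=[0,0,0,0]
After op 8 (RCL M1): stack=[0,0] mem=[0,0,0,0]
After op 9 (/): stack=[0] mem=[0,0,0,0]
After op 10 (push 18): stack=[0,18] mem=[0,0,0,0]
After op 11 (push 16): stack=[0,18,16] mem=[0,0,0,0]
After op 12 (STO M1): stack=[0,18] mem=[0,16,0,0]
After op 13 (dup): stack=[0,18,18] mem=[0,16,0,0]
After op 14 (push 18): stack=[0,18,18,18] mem=[0,16,0,0]
After op 15 (-): stack=[0,18,0] mem=[0,16,0,0]
After op 16 (STO M1): stack=[0,18] mem=[0,0,0,0]
After op 17 (push 14): stack=[0,18,14] mem=[0,0,0,0]

Answer: 0 0 0 0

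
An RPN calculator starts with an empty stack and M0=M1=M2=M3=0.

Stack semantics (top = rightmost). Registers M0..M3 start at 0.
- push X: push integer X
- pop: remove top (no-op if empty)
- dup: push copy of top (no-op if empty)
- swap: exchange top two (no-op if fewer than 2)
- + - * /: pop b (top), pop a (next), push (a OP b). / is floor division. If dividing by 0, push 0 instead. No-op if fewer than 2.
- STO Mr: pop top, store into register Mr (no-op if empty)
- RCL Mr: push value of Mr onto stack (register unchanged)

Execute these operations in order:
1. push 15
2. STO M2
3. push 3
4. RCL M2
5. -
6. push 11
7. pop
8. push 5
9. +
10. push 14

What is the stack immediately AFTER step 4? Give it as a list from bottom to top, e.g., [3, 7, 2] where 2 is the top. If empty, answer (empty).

After op 1 (push 15): stack=[15] mem=[0,0,0,0]
After op 2 (STO M2): stack=[empty] mem=[0,0,15,0]
After op 3 (push 3): stack=[3] mem=[0,0,15,0]
After op 4 (RCL M2): stack=[3,15] mem=[0,0,15,0]

[3, 15]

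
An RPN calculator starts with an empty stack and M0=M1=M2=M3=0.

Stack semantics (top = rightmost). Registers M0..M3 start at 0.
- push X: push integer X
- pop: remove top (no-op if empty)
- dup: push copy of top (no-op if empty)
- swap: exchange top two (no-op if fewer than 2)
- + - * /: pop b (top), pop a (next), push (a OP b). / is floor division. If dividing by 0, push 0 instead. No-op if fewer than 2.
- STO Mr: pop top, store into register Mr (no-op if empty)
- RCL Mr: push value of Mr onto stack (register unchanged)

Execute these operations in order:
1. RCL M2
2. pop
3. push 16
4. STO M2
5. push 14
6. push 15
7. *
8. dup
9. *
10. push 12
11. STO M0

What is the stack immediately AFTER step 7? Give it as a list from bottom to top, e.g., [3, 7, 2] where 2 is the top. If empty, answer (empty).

After op 1 (RCL M2): stack=[0] mem=[0,0,0,0]
After op 2 (pop): stack=[empty] mem=[0,0,0,0]
After op 3 (push 16): stack=[16] mem=[0,0,0,0]
After op 4 (STO M2): stack=[empty] mem=[0,0,16,0]
After op 5 (push 14): stack=[14] mem=[0,0,16,0]
After op 6 (push 15): stack=[14,15] mem=[0,0,16,0]
After op 7 (*): stack=[210] mem=[0,0,16,0]

[210]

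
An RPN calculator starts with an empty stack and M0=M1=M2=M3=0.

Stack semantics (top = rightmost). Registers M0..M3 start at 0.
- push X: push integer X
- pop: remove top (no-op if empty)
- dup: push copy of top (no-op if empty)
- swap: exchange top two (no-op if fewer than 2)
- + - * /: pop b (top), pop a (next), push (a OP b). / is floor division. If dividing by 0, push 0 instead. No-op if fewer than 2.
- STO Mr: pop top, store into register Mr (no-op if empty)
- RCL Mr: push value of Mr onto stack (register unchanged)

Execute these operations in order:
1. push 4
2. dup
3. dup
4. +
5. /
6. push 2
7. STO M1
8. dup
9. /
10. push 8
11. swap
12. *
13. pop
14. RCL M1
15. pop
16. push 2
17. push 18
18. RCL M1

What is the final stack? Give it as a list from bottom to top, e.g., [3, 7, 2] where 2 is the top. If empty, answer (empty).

Answer: [2, 18, 2]

Derivation:
After op 1 (push 4): stack=[4] mem=[0,0,0,0]
After op 2 (dup): stack=[4,4] mem=[0,0,0,0]
After op 3 (dup): stack=[4,4,4] mem=[0,0,0,0]
After op 4 (+): stack=[4,8] mem=[0,0,0,0]
After op 5 (/): stack=[0] mem=[0,0,0,0]
After op 6 (push 2): stack=[0,2] mem=[0,0,0,0]
After op 7 (STO M1): stack=[0] mem=[0,2,0,0]
After op 8 (dup): stack=[0,0] mem=[0,2,0,0]
After op 9 (/): stack=[0] mem=[0,2,0,0]
After op 10 (push 8): stack=[0,8] mem=[0,2,0,0]
After op 11 (swap): stack=[8,0] mem=[0,2,0,0]
After op 12 (*): stack=[0] mem=[0,2,0,0]
After op 13 (pop): stack=[empty] mem=[0,2,0,0]
After op 14 (RCL M1): stack=[2] mem=[0,2,0,0]
After op 15 (pop): stack=[empty] mem=[0,2,0,0]
After op 16 (push 2): stack=[2] mem=[0,2,0,0]
After op 17 (push 18): stack=[2,18] mem=[0,2,0,0]
After op 18 (RCL M1): stack=[2,18,2] mem=[0,2,0,0]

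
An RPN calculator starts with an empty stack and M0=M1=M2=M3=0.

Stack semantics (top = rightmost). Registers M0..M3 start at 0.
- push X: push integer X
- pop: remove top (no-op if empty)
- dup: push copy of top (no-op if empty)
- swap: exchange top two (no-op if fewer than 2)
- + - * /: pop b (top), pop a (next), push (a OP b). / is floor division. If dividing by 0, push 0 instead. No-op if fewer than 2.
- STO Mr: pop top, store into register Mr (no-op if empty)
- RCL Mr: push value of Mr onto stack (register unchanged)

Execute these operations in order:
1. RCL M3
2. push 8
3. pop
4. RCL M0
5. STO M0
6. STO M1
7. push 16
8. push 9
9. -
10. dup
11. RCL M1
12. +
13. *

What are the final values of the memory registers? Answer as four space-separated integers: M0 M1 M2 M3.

Answer: 0 0 0 0

Derivation:
After op 1 (RCL M3): stack=[0] mem=[0,0,0,0]
After op 2 (push 8): stack=[0,8] mem=[0,0,0,0]
After op 3 (pop): stack=[0] mem=[0,0,0,0]
After op 4 (RCL M0): stack=[0,0] mem=[0,0,0,0]
After op 5 (STO M0): stack=[0] mem=[0,0,0,0]
After op 6 (STO M1): stack=[empty] mem=[0,0,0,0]
After op 7 (push 16): stack=[16] mem=[0,0,0,0]
After op 8 (push 9): stack=[16,9] mem=[0,0,0,0]
After op 9 (-): stack=[7] mem=[0,0,0,0]
After op 10 (dup): stack=[7,7] mem=[0,0,0,0]
After op 11 (RCL M1): stack=[7,7,0] mem=[0,0,0,0]
After op 12 (+): stack=[7,7] mem=[0,0,0,0]
After op 13 (*): stack=[49] mem=[0,0,0,0]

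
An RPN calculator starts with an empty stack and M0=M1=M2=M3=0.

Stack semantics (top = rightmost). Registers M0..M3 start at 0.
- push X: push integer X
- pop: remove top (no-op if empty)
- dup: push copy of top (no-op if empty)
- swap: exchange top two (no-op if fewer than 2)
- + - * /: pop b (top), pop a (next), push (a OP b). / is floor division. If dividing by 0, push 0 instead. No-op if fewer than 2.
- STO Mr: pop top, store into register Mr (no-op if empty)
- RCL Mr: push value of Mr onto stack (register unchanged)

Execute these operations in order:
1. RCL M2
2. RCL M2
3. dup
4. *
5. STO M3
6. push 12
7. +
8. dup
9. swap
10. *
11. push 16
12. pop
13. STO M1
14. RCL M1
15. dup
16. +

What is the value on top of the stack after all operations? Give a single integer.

After op 1 (RCL M2): stack=[0] mem=[0,0,0,0]
After op 2 (RCL M2): stack=[0,0] mem=[0,0,0,0]
After op 3 (dup): stack=[0,0,0] mem=[0,0,0,0]
After op 4 (*): stack=[0,0] mem=[0,0,0,0]
After op 5 (STO M3): stack=[0] mem=[0,0,0,0]
After op 6 (push 12): stack=[0,12] mem=[0,0,0,0]
After op 7 (+): stack=[12] mem=[0,0,0,0]
After op 8 (dup): stack=[12,12] mem=[0,0,0,0]
After op 9 (swap): stack=[12,12] mem=[0,0,0,0]
After op 10 (*): stack=[144] mem=[0,0,0,0]
After op 11 (push 16): stack=[144,16] mem=[0,0,0,0]
After op 12 (pop): stack=[144] mem=[0,0,0,0]
After op 13 (STO M1): stack=[empty] mem=[0,144,0,0]
After op 14 (RCL M1): stack=[144] mem=[0,144,0,0]
After op 15 (dup): stack=[144,144] mem=[0,144,0,0]
After op 16 (+): stack=[288] mem=[0,144,0,0]

Answer: 288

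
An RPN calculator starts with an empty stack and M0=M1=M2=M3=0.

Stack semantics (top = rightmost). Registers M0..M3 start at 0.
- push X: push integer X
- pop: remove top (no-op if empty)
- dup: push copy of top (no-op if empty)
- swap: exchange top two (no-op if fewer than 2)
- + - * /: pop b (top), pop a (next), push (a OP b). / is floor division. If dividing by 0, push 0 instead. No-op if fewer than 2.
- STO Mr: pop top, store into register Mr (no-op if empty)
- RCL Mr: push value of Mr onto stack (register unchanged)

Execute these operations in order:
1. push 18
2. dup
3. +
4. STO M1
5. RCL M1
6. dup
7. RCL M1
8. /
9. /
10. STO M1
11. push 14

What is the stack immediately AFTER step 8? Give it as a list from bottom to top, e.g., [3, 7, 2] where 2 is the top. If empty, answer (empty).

After op 1 (push 18): stack=[18] mem=[0,0,0,0]
After op 2 (dup): stack=[18,18] mem=[0,0,0,0]
After op 3 (+): stack=[36] mem=[0,0,0,0]
After op 4 (STO M1): stack=[empty] mem=[0,36,0,0]
After op 5 (RCL M1): stack=[36] mem=[0,36,0,0]
After op 6 (dup): stack=[36,36] mem=[0,36,0,0]
After op 7 (RCL M1): stack=[36,36,36] mem=[0,36,0,0]
After op 8 (/): stack=[36,1] mem=[0,36,0,0]

[36, 1]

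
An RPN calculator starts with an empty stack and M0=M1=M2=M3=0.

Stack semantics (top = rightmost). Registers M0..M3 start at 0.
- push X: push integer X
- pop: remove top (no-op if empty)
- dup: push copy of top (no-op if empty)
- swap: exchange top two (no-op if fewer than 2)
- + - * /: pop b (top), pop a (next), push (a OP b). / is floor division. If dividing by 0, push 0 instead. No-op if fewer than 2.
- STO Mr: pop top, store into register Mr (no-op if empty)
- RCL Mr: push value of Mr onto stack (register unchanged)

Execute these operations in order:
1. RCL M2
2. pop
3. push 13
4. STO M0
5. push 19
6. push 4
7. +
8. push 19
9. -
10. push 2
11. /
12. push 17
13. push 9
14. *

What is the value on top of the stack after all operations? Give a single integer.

After op 1 (RCL M2): stack=[0] mem=[0,0,0,0]
After op 2 (pop): stack=[empty] mem=[0,0,0,0]
After op 3 (push 13): stack=[13] mem=[0,0,0,0]
After op 4 (STO M0): stack=[empty] mem=[13,0,0,0]
After op 5 (push 19): stack=[19] mem=[13,0,0,0]
After op 6 (push 4): stack=[19,4] mem=[13,0,0,0]
After op 7 (+): stack=[23] mem=[13,0,0,0]
After op 8 (push 19): stack=[23,19] mem=[13,0,0,0]
After op 9 (-): stack=[4] mem=[13,0,0,0]
After op 10 (push 2): stack=[4,2] mem=[13,0,0,0]
After op 11 (/): stack=[2] mem=[13,0,0,0]
After op 12 (push 17): stack=[2,17] mem=[13,0,0,0]
After op 13 (push 9): stack=[2,17,9] mem=[13,0,0,0]
After op 14 (*): stack=[2,153] mem=[13,0,0,0]

Answer: 153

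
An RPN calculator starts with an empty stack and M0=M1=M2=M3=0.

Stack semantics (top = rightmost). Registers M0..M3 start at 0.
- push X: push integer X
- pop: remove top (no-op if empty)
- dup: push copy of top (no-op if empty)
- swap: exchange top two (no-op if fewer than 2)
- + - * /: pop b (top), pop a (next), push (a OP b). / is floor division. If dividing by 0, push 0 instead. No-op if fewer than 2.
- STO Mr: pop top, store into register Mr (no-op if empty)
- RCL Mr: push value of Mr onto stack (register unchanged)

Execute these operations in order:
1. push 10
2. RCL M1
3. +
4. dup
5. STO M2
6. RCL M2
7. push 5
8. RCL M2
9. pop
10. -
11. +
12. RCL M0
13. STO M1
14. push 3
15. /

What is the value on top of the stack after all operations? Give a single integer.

After op 1 (push 10): stack=[10] mem=[0,0,0,0]
After op 2 (RCL M1): stack=[10,0] mem=[0,0,0,0]
After op 3 (+): stack=[10] mem=[0,0,0,0]
After op 4 (dup): stack=[10,10] mem=[0,0,0,0]
After op 5 (STO M2): stack=[10] mem=[0,0,10,0]
After op 6 (RCL M2): stack=[10,10] mem=[0,0,10,0]
After op 7 (push 5): stack=[10,10,5] mem=[0,0,10,0]
After op 8 (RCL M2): stack=[10,10,5,10] mem=[0,0,10,0]
After op 9 (pop): stack=[10,10,5] mem=[0,0,10,0]
After op 10 (-): stack=[10,5] mem=[0,0,10,0]
After op 11 (+): stack=[15] mem=[0,0,10,0]
After op 12 (RCL M0): stack=[15,0] mem=[0,0,10,0]
After op 13 (STO M1): stack=[15] mem=[0,0,10,0]
After op 14 (push 3): stack=[15,3] mem=[0,0,10,0]
After op 15 (/): stack=[5] mem=[0,0,10,0]

Answer: 5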